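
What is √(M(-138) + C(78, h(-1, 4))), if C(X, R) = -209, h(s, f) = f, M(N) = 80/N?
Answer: I*√997809/69 ≈ 14.477*I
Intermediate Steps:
√(M(-138) + C(78, h(-1, 4))) = √(80/(-138) - 209) = √(80*(-1/138) - 209) = √(-40/69 - 209) = √(-14461/69) = I*√997809/69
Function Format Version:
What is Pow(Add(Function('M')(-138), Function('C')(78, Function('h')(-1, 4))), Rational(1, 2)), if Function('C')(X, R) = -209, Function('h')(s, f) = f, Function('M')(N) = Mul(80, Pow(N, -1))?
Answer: Mul(Rational(1, 69), I, Pow(997809, Rational(1, 2))) ≈ Mul(14.477, I)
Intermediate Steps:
Pow(Add(Function('M')(-138), Function('C')(78, Function('h')(-1, 4))), Rational(1, 2)) = Pow(Add(Mul(80, Pow(-138, -1)), -209), Rational(1, 2)) = Pow(Add(Mul(80, Rational(-1, 138)), -209), Rational(1, 2)) = Pow(Add(Rational(-40, 69), -209), Rational(1, 2)) = Pow(Rational(-14461, 69), Rational(1, 2)) = Mul(Rational(1, 69), I, Pow(997809, Rational(1, 2)))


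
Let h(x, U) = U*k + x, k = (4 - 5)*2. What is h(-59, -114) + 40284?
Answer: 40453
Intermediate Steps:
k = -2 (k = -1*2 = -2)
h(x, U) = x - 2*U (h(x, U) = U*(-2) + x = -2*U + x = x - 2*U)
h(-59, -114) + 40284 = (-59 - 2*(-114)) + 40284 = (-59 + 228) + 40284 = 169 + 40284 = 40453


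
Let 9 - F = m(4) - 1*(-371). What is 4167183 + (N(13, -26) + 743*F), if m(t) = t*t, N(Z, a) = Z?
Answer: 3886342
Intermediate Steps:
m(t) = t**2
F = -378 (F = 9 - (4**2 - 1*(-371)) = 9 - (16 + 371) = 9 - 1*387 = 9 - 387 = -378)
4167183 + (N(13, -26) + 743*F) = 4167183 + (13 + 743*(-378)) = 4167183 + (13 - 280854) = 4167183 - 280841 = 3886342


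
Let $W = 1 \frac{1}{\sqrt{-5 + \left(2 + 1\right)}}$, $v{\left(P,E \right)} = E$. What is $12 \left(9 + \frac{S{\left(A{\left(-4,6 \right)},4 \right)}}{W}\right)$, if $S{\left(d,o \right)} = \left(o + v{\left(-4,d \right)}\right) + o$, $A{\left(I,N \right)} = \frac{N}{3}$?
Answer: $108 + 120 i \sqrt{2} \approx 108.0 + 169.71 i$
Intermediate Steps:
$W = - \frac{i \sqrt{2}}{2}$ ($W = 1 \frac{1}{\sqrt{-5 + 3}} = 1 \frac{1}{\sqrt{-2}} = 1 \frac{1}{i \sqrt{2}} = 1 \left(- \frac{i \sqrt{2}}{2}\right) = - \frac{i \sqrt{2}}{2} \approx - 0.70711 i$)
$A{\left(I,N \right)} = \frac{N}{3}$ ($A{\left(I,N \right)} = N \frac{1}{3} = \frac{N}{3}$)
$S{\left(d,o \right)} = d + 2 o$ ($S{\left(d,o \right)} = \left(o + d\right) + o = \left(d + o\right) + o = d + 2 o$)
$12 \left(9 + \frac{S{\left(A{\left(-4,6 \right)},4 \right)}}{W}\right) = 12 \left(9 + \frac{\frac{1}{3} \cdot 6 + 2 \cdot 4}{\left(- \frac{1}{2}\right) i \sqrt{2}}\right) = 12 \left(9 + \left(2 + 8\right) i \sqrt{2}\right) = 12 \left(9 + 10 i \sqrt{2}\right) = 108 + 120 i \sqrt{2}$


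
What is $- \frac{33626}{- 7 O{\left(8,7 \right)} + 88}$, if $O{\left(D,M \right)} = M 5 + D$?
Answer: $\frac{33626}{213} \approx 157.87$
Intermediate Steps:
$O{\left(D,M \right)} = D + 5 M$ ($O{\left(D,M \right)} = 5 M + D = D + 5 M$)
$- \frac{33626}{- 7 O{\left(8,7 \right)} + 88} = - \frac{33626}{- 7 \left(8 + 5 \cdot 7\right) + 88} = - \frac{33626}{- 7 \left(8 + 35\right) + 88} = - \frac{33626}{\left(-7\right) 43 + 88} = - \frac{33626}{-301 + 88} = - \frac{33626}{-213} = \left(-33626\right) \left(- \frac{1}{213}\right) = \frac{33626}{213}$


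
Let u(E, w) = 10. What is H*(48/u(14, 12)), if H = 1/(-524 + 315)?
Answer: -24/1045 ≈ -0.022967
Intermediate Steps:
H = -1/209 (H = 1/(-209) = -1/209 ≈ -0.0047847)
H*(48/u(14, 12)) = -48/(209*10) = -1/209*24/5 = -24/1045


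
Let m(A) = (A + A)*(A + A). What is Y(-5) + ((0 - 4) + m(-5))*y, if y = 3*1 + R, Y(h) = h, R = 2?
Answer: 475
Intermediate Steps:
m(A) = 4*A**2 (m(A) = (2*A)*(2*A) = 4*A**2)
y = 5 (y = 3*1 + 2 = 3 + 2 = 5)
Y(-5) + ((0 - 4) + m(-5))*y = -5 + ((0 - 4) + 4*(-5)**2)*5 = -5 + (-4 + 4*25)*5 = -5 + (-4 + 100)*5 = -5 + 96*5 = -5 + 480 = 475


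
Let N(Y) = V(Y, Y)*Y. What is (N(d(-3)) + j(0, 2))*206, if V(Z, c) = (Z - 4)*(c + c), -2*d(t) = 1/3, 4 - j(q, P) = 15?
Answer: -124939/54 ≈ -2313.7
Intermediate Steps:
j(q, P) = -11 (j(q, P) = 4 - 1*15 = 4 - 15 = -11)
d(t) = -1/6 (d(t) = -1/(2*3) = -1/2*1/3 = -1/6)
V(Z, c) = 2*c*(-4 + Z) (V(Z, c) = (-4 + Z)*(2*c) = 2*c*(-4 + Z))
N(Y) = 2*Y**2*(-4 + Y) (N(Y) = (2*Y*(-4 + Y))*Y = 2*Y**2*(-4 + Y))
(N(d(-3)) + j(0, 2))*206 = (2*(-1/6)**2*(-4 - 1/6) - 11)*206 = (2*(1/36)*(-25/6) - 11)*206 = (-25/108 - 11)*206 = -1213/108*206 = -124939/54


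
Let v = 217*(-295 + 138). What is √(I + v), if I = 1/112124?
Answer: I*√107077090069205/56062 ≈ 184.58*I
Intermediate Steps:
v = -34069 (v = 217*(-157) = -34069)
I = 1/112124 ≈ 8.9187e-6
√(I + v) = √(1/112124 - 34069) = √(-3819952555/112124) = I*√107077090069205/56062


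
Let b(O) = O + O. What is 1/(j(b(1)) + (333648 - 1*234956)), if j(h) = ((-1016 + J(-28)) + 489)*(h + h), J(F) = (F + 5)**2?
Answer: 1/98700 ≈ 1.0132e-5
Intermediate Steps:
J(F) = (5 + F)**2
b(O) = 2*O
j(h) = 4*h (j(h) = ((-1016 + (5 - 28)**2) + 489)*(h + h) = ((-1016 + (-23)**2) + 489)*(2*h) = ((-1016 + 529) + 489)*(2*h) = (-487 + 489)*(2*h) = 2*(2*h) = 4*h)
1/(j(b(1)) + (333648 - 1*234956)) = 1/(4*(2*1) + (333648 - 1*234956)) = 1/(4*2 + (333648 - 234956)) = 1/(8 + 98692) = 1/98700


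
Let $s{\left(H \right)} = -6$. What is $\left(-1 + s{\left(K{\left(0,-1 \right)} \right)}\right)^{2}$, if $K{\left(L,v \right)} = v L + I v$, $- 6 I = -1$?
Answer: $49$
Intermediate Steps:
$I = \frac{1}{6}$ ($I = \left(- \frac{1}{6}\right) \left(-1\right) = \frac{1}{6} \approx 0.16667$)
$K{\left(L,v \right)} = \frac{v}{6} + L v$ ($K{\left(L,v \right)} = v L + \frac{v}{6} = L v + \frac{v}{6} = \frac{v}{6} + L v$)
$\left(-1 + s{\left(K{\left(0,-1 \right)} \right)}\right)^{2} = \left(-1 - 6\right)^{2} = \left(-7\right)^{2} = 49$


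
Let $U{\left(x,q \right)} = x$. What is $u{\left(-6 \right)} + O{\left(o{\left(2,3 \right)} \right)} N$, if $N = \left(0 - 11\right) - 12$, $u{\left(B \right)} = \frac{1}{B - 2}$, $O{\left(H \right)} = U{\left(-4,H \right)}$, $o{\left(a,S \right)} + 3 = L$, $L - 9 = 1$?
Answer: $\frac{735}{8} \approx 91.875$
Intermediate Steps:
$L = 10$ ($L = 9 + 1 = 10$)
$o{\left(a,S \right)} = 7$ ($o{\left(a,S \right)} = -3 + 10 = 7$)
$O{\left(H \right)} = -4$
$u{\left(B \right)} = \frac{1}{-2 + B}$
$N = -23$ ($N = -11 - 12 = -23$)
$u{\left(-6 \right)} + O{\left(o{\left(2,3 \right)} \right)} N = \frac{1}{-2 - 6} - -92 = \frac{1}{-8} + 92 = - \frac{1}{8} + 92 = \frac{735}{8}$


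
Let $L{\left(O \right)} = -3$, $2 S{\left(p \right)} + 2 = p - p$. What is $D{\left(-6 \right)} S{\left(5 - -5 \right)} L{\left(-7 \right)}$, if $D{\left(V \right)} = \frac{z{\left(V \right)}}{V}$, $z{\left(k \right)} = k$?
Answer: $3$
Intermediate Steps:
$S{\left(p \right)} = -1$ ($S{\left(p \right)} = -1 + \frac{p - p}{2} = -1 + \frac{1}{2} \cdot 0 = -1 + 0 = -1$)
$D{\left(V \right)} = 1$ ($D{\left(V \right)} = \frac{V}{V} = 1$)
$D{\left(-6 \right)} S{\left(5 - -5 \right)} L{\left(-7 \right)} = 1 \left(-1\right) \left(-3\right) = \left(-1\right) \left(-3\right) = 3$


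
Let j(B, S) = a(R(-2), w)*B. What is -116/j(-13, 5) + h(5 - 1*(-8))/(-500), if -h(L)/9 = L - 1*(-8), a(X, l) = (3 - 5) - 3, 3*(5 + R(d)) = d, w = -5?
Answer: -9143/6500 ≈ -1.4066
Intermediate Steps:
R(d) = -5 + d/3
a(X, l) = -5 (a(X, l) = -2 - 3 = -5)
h(L) = -72 - 9*L (h(L) = -9*(L - 1*(-8)) = -9*(L + 8) = -9*(8 + L) = -72 - 9*L)
j(B, S) = -5*B
-116/j(-13, 5) + h(5 - 1*(-8))/(-500) = -116/((-5*(-13))) + (-72 - 9*(5 - 1*(-8)))/(-500) = -116/65 + (-72 - 9*(5 + 8))*(-1/500) = -116*1/65 + (-72 - 9*13)*(-1/500) = -116/65 + (-72 - 117)*(-1/500) = -116/65 - 189*(-1/500) = -116/65 + 189/500 = -9143/6500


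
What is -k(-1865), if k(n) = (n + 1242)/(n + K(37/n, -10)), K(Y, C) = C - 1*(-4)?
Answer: -623/1871 ≈ -0.33298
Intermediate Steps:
K(Y, C) = 4 + C (K(Y, C) = C + 4 = 4 + C)
k(n) = (1242 + n)/(-6 + n) (k(n) = (n + 1242)/(n + (4 - 10)) = (1242 + n)/(n - 6) = (1242 + n)/(-6 + n))
-k(-1865) = -(1242 - 1865)/(-6 - 1865) = -(-623)/(-1871) = -(-1)*(-623)/1871 = -1*623/1871 = -623/1871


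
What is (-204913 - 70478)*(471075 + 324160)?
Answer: -219000561885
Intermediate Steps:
(-204913 - 70478)*(471075 + 324160) = -275391*795235 = -219000561885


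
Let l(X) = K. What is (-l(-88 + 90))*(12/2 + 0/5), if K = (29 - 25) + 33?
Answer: -222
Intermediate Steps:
K = 37 (K = 4 + 33 = 37)
l(X) = 37
(-l(-88 + 90))*(12/2 + 0/5) = (-1*37)*(12/2 + 0/5) = -37*(12*(½) + 0*(⅕)) = -37*(6 + 0) = -37*6 = -222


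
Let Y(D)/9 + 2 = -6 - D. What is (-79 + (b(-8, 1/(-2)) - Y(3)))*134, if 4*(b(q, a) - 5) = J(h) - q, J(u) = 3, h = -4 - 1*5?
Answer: 7437/2 ≈ 3718.5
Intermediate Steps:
h = -9 (h = -4 - 5 = -9)
b(q, a) = 23/4 - q/4 (b(q, a) = 5 + (3 - q)/4 = 5 + (¾ - q/4) = 23/4 - q/4)
Y(D) = -72 - 9*D (Y(D) = -18 + 9*(-6 - D) = -18 + (-54 - 9*D) = -72 - 9*D)
(-79 + (b(-8, 1/(-2)) - Y(3)))*134 = (-79 + ((23/4 - ¼*(-8)) - (-72 - 9*3)))*134 = (-79 + ((23/4 + 2) - (-72 - 27)))*134 = (-79 + (31/4 - 1*(-99)))*134 = (-79 + (31/4 + 99))*134 = (-79 + 427/4)*134 = (111/4)*134 = 7437/2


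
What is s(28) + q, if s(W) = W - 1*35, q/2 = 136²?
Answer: 36985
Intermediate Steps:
q = 36992 (q = 2*136² = 2*18496 = 36992)
s(W) = -35 + W (s(W) = W - 35 = -35 + W)
s(28) + q = (-35 + 28) + 36992 = -7 + 36992 = 36985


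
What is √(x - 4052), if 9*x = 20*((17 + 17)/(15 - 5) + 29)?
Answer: 2*I*√995 ≈ 63.087*I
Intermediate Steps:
x = 72 (x = (20*((17 + 17)/(15 - 5) + 29))/9 = (20*(34/10 + 29))/9 = (20*(34*(⅒) + 29))/9 = (20*(17/5 + 29))/9 = (20*(162/5))/9 = (⅑)*648 = 72)
√(x - 4052) = √(72 - 4052) = √(-3980) = 2*I*√995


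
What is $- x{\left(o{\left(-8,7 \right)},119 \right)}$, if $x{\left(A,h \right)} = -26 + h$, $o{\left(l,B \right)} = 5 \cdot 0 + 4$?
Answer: $-93$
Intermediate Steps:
$o{\left(l,B \right)} = 4$ ($o{\left(l,B \right)} = 0 + 4 = 4$)
$- x{\left(o{\left(-8,7 \right)},119 \right)} = - (-26 + 119) = \left(-1\right) 93 = -93$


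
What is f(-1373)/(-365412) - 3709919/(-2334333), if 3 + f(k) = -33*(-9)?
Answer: 225827104621/142165548366 ≈ 1.5885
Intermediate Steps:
f(k) = 294 (f(k) = -3 - 33*(-9) = -3 + 297 = 294)
f(-1373)/(-365412) - 3709919/(-2334333) = 294/(-365412) - 3709919/(-2334333) = 294*(-1/365412) - 3709919*(-1/2334333) = -49/60902 + 3709919/2334333 = 225827104621/142165548366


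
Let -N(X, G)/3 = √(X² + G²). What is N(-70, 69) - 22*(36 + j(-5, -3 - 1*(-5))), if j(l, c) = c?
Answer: -836 - 3*√9661 ≈ -1130.9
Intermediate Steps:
N(X, G) = -3*√(G² + X²) (N(X, G) = -3*√(X² + G²) = -3*√(G² + X²))
N(-70, 69) - 22*(36 + j(-5, -3 - 1*(-5))) = -3*√(69² + (-70)²) - 22*(36 + (-3 - 1*(-5))) = -3*√(4761 + 4900) - 22*(36 + (-3 + 5)) = -3*√9661 - 22*(36 + 2) = -3*√9661 - 22*38 = -3*√9661 - 1*836 = -3*√9661 - 836 = -836 - 3*√9661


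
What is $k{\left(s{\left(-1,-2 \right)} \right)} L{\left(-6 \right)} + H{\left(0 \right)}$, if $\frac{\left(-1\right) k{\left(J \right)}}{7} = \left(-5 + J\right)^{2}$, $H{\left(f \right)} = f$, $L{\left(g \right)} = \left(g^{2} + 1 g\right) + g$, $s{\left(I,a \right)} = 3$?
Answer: $-672$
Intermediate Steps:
$L{\left(g \right)} = g^{2} + 2 g$ ($L{\left(g \right)} = \left(g^{2} + g\right) + g = \left(g + g^{2}\right) + g = g^{2} + 2 g$)
$k{\left(J \right)} = - 7 \left(-5 + J\right)^{2}$
$k{\left(s{\left(-1,-2 \right)} \right)} L{\left(-6 \right)} + H{\left(0 \right)} = - 7 \left(-5 + 3\right)^{2} \left(- 6 \left(2 - 6\right)\right) + 0 = - 7 \left(-2\right)^{2} \left(\left(-6\right) \left(-4\right)\right) + 0 = \left(-7\right) 4 \cdot 24 + 0 = \left(-28\right) 24 + 0 = -672 + 0 = -672$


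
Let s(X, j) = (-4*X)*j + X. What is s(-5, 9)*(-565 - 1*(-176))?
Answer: -68075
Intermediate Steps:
s(X, j) = X - 4*X*j (s(X, j) = -4*X*j + X = X - 4*X*j)
s(-5, 9)*(-565 - 1*(-176)) = (-5*(1 - 4*9))*(-565 - 1*(-176)) = (-5*(1 - 36))*(-565 + 176) = -5*(-35)*(-389) = 175*(-389) = -68075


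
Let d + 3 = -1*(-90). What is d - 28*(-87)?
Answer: 2523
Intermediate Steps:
d = 87 (d = -3 - 1*(-90) = -3 + 90 = 87)
d - 28*(-87) = 87 - 28*(-87) = 87 + 2436 = 2523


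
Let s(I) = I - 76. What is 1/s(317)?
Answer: 1/241 ≈ 0.0041494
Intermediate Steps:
s(I) = -76 + I
1/s(317) = 1/(-76 + 317) = 1/241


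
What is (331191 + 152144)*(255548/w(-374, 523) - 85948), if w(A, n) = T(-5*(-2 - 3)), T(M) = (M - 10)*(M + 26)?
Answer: -6331173458224/153 ≈ -4.1380e+10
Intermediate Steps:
T(M) = (-10 + M)*(26 + M)
w(A, n) = 765 (w(A, n) = -260 + (-5*(-2 - 3))² + 16*(-5*(-2 - 3)) = -260 + (-5*(-5))² + 16*(-5*(-5)) = -260 + 25² + 16*25 = -260 + 625 + 400 = 765)
(331191 + 152144)*(255548/w(-374, 523) - 85948) = (331191 + 152144)*(255548/765 - 85948) = 483335*(255548*(1/765) - 85948) = 483335*(255548/765 - 85948) = 483335*(-65494672/765) = -6331173458224/153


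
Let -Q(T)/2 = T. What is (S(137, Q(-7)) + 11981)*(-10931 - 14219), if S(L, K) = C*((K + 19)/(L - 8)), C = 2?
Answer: -12957405750/43 ≈ -3.0134e+8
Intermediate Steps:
Q(T) = -2*T
S(L, K) = 2*(19 + K)/(-8 + L) (S(L, K) = 2*((K + 19)/(L - 8)) = 2*((19 + K)/(-8 + L)) = 2*(19 + K)/(-8 + L))
(S(137, Q(-7)) + 11981)*(-10931 - 14219) = (2*(19 - 2*(-7))/(-8 + 137) + 11981)*(-10931 - 14219) = (2*(19 + 14)/129 + 11981)*(-25150) = (2*(1/129)*33 + 11981)*(-25150) = (22/43 + 11981)*(-25150) = (515205/43)*(-25150) = -12957405750/43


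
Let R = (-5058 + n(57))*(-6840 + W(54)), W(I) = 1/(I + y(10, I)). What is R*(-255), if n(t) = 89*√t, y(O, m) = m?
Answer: -17644303315/2 + 5588409235*√57/36 ≈ -7.6502e+9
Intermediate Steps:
W(I) = 1/(2*I) (W(I) = 1/(I + I) = 1/(2*I))
R = 207580039/6 - 65745991*√57/108 (R = (-5058 + 89*√57)*(-6840 + (½)/54) = (-5058 + 89*√57)*(-6840 + (½)*(1/54)) = (-5058 + 89*√57)*(-6840 + 1/108) = (-5058 + 89*√57)*(-738719/108) = 207580039/6 - 65745991*√57/108 ≈ 3.0001e+7)
R*(-255) = (207580039/6 - 65745991*√57/108)*(-255) = -17644303315/2 + 5588409235*√57/36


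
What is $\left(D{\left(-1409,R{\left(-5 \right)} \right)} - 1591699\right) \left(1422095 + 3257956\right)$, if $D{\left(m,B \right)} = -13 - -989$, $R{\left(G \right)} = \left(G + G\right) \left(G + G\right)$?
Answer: $-7444664766873$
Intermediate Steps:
$R{\left(G \right)} = 4 G^{2}$ ($R{\left(G \right)} = 2 G 2 G = 4 G^{2}$)
$D{\left(m,B \right)} = 976$ ($D{\left(m,B \right)} = -13 + 989 = 976$)
$\left(D{\left(-1409,R{\left(-5 \right)} \right)} - 1591699\right) \left(1422095 + 3257956\right) = \left(976 - 1591699\right) \left(1422095 + 3257956\right) = \left(-1590723\right) 4680051 = -7444664766873$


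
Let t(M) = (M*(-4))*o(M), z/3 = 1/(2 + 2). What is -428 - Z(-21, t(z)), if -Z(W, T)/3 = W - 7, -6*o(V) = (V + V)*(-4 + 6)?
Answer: -512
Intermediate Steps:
z = ¾ (z = 3/(2 + 2) = 3/4 = 3*(¼) = ¾ ≈ 0.75000)
o(V) = -2*V/3 (o(V) = -(V + V)*(-4 + 6)/6 = -2*V*2/6 = -2*V/3)
t(M) = 8*M²/3 (t(M) = (M*(-4))*(-2*M/3) = (-4*M)*(-2*M/3) = 8*M²/3)
Z(W, T) = 21 - 3*W (Z(W, T) = -3*(W - 7) = -3*(-7 + W) = 21 - 3*W)
-428 - Z(-21, t(z)) = -428 - (21 - 3*(-21)) = -428 - (21 + 63) = -428 - 1*84 = -428 - 84 = -512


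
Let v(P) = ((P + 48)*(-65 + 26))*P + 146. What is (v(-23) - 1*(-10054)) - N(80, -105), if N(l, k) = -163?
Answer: 32788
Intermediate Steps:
v(P) = 146 + P*(-1872 - 39*P) (v(P) = ((48 + P)*(-39))*P + 146 = (-1872 - 39*P)*P + 146 = P*(-1872 - 39*P) + 146 = 146 + P*(-1872 - 39*P))
(v(-23) - 1*(-10054)) - N(80, -105) = ((146 - 1872*(-23) - 39*(-23)²) - 1*(-10054)) - 1*(-163) = ((146 + 43056 - 39*529) + 10054) + 163 = ((146 + 43056 - 20631) + 10054) + 163 = (22571 + 10054) + 163 = 32625 + 163 = 32788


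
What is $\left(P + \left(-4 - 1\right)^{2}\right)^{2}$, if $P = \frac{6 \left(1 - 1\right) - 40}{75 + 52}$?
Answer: $\frac{9828225}{16129} \approx 609.35$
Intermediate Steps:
$P = - \frac{40}{127}$ ($P = \frac{6 \cdot 0 - 40}{127} = \left(0 - 40\right) \frac{1}{127} = \left(-40\right) \frac{1}{127} = - \frac{40}{127} \approx -0.31496$)
$\left(P + \left(-4 - 1\right)^{2}\right)^{2} = \left(- \frac{40}{127} + \left(-4 - 1\right)^{2}\right)^{2} = \left(- \frac{40}{127} + \left(-5\right)^{2}\right)^{2} = \left(- \frac{40}{127} + 25\right)^{2} = \left(\frac{3135}{127}\right)^{2} = \frac{9828225}{16129}$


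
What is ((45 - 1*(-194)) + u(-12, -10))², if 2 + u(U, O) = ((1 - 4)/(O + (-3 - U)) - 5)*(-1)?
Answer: 57121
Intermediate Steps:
u(U, O) = 3 + 3/(-3 + O - U) (u(U, O) = -2 + ((1 - 4)/(O + (-3 - U)) - 5)*(-1) = -2 + (-3/(-3 + O - U) - 5)*(-1) = -2 + (-5 - 3/(-3 + O - U))*(-1) = -2 + (5 + 3/(-3 + O - U)) = 3 + 3/(-3 + O - U))
((45 - 1*(-194)) + u(-12, -10))² = ((45 - 1*(-194)) + 3*(2 - 12 - 1*(-10))/(3 - 12 - 1*(-10)))² = ((45 + 194) + 3*(2 - 12 + 10)/(3 - 12 + 10))² = (239 + 3*0/1)² = (239 + 3*1*0)² = (239 + 0)² = 239² = 57121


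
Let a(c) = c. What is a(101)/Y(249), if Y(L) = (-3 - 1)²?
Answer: 101/16 ≈ 6.3125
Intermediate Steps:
Y(L) = 16 (Y(L) = (-4)² = 16)
a(101)/Y(249) = 101/16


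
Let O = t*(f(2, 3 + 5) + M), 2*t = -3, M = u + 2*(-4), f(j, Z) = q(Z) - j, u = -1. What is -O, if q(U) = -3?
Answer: -21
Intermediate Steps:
f(j, Z) = -3 - j
M = -9 (M = -1 + 2*(-4) = -1 - 8 = -9)
t = -3/2 (t = (1/2)*(-3) = -3/2 ≈ -1.5000)
O = 21 (O = -3*((-3 - 1*2) - 9)/2 = -3*((-3 - 2) - 9)/2 = -3*(-5 - 9)/2 = -3/2*(-14) = 21)
-O = -1*21 = -21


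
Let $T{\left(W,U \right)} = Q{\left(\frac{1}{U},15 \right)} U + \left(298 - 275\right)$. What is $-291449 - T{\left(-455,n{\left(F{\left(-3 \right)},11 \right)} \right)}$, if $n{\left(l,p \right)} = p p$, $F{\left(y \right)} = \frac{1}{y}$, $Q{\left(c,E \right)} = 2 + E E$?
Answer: $-318939$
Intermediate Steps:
$Q{\left(c,E \right)} = 2 + E^{2}$
$n{\left(l,p \right)} = p^{2}$
$T{\left(W,U \right)} = 23 + 227 U$ ($T{\left(W,U \right)} = \left(2 + 15^{2}\right) U + \left(298 - 275\right) = \left(2 + 225\right) U + 23 = 227 U + 23 = 23 + 227 U$)
$-291449 - T{\left(-455,n{\left(F{\left(-3 \right)},11 \right)} \right)} = -291449 - \left(23 + 227 \cdot 11^{2}\right) = -291449 - \left(23 + 227 \cdot 121\right) = -291449 - \left(23 + 27467\right) = -291449 - 27490 = -318939$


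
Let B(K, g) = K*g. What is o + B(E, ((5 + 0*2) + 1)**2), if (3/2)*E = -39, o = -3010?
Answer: -3946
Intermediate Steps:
E = -26 (E = (2/3)*(-39) = -26)
o + B(E, ((5 + 0*2) + 1)**2) = -3010 - 26*((5 + 0*2) + 1)**2 = -3010 - 26*((5 + 0) + 1)**2 = -3010 - 26*(5 + 1)**2 = -3010 - 26*6**2 = -3010 - 26*36 = -3010 - 936 = -3946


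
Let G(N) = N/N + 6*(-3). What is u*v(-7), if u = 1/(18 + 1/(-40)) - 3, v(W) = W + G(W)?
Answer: 50808/719 ≈ 70.665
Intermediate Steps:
G(N) = -17 (G(N) = 1 - 18 = -17)
v(W) = -17 + W (v(W) = W - 17 = -17 + W)
u = -2117/719 (u = 1/(18 - 1/40) - 3 = 1/(719/40) - 3 = 40/719 - 3 = -2117/719 ≈ -2.9444)
u*v(-7) = -2117*(-17 - 7)/719 = -2117/719*(-24) = 50808/719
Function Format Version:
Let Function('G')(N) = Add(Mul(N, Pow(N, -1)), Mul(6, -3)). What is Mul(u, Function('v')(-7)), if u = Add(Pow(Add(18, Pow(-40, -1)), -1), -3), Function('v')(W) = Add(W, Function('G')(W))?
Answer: Rational(50808, 719) ≈ 70.665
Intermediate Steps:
Function('G')(N) = -17 (Function('G')(N) = Add(1, -18) = -17)
Function('v')(W) = Add(-17, W) (Function('v')(W) = Add(W, -17) = Add(-17, W))
u = Rational(-2117, 719) (u = Add(Pow(Add(18, Rational(-1, 40)), -1), -3) = Add(Pow(Rational(719, 40), -1), -3) = Add(Rational(40, 719), -3) = Rational(-2117, 719) ≈ -2.9444)
Mul(u, Function('v')(-7)) = Mul(Rational(-2117, 719), Add(-17, -7)) = Mul(Rational(-2117, 719), -24) = Rational(50808, 719)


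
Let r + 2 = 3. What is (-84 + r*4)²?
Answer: 6400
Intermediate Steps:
r = 1 (r = -2 + 3 = 1)
(-84 + r*4)² = (-84 + 1*4)² = (-84 + 4)² = (-80)² = 6400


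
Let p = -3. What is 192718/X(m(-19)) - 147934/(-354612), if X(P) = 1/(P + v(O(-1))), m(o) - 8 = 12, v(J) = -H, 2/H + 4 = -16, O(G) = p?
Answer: 3434091169489/886530 ≈ 3.8736e+6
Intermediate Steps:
O(G) = -3
H = -⅒ (H = 2/(-4 - 16) = 2/(-20) = 2*(-1/20) = -⅒ ≈ -0.10000)
v(J) = ⅒ (v(J) = -1*(-⅒) = ⅒)
m(o) = 20 (m(o) = 8 + 12 = 20)
X(P) = 1/(⅒ + P) (X(P) = 1/(P + ⅒) = 1/(⅒ + P))
192718/X(m(-19)) - 147934/(-354612) = 192718/((10/(1 + 10*20))) - 147934/(-354612) = 192718/((10/(1 + 200))) - 147934*(-1/354612) = 192718/((10/201)) + 73967/177306 = 192718/((10*(1/201))) + 73967/177306 = 192718/(10/201) + 73967/177306 = 192718*(201/10) + 73967/177306 = 19368159/5 + 73967/177306 = 3434091169489/886530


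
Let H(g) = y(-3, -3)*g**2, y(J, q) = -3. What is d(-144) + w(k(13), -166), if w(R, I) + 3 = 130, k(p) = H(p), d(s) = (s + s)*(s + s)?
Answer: 83071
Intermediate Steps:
H(g) = -3*g**2
d(s) = 4*s**2 (d(s) = (2*s)*(2*s) = 4*s**2)
k(p) = -3*p**2
w(R, I) = 127 (w(R, I) = -3 + 130 = 127)
d(-144) + w(k(13), -166) = 4*(-144)**2 + 127 = 4*20736 + 127 = 82944 + 127 = 83071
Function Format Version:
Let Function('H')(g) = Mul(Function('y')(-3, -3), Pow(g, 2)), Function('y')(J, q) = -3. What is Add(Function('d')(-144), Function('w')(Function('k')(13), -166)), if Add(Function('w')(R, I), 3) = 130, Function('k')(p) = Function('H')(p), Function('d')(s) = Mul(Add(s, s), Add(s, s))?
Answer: 83071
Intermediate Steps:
Function('H')(g) = Mul(-3, Pow(g, 2))
Function('d')(s) = Mul(4, Pow(s, 2)) (Function('d')(s) = Mul(Mul(2, s), Mul(2, s)) = Mul(4, Pow(s, 2)))
Function('k')(p) = Mul(-3, Pow(p, 2))
Function('w')(R, I) = 127 (Function('w')(R, I) = Add(-3, 130) = 127)
Add(Function('d')(-144), Function('w')(Function('k')(13), -166)) = Add(Mul(4, Pow(-144, 2)), 127) = Add(Mul(4, 20736), 127) = Add(82944, 127) = 83071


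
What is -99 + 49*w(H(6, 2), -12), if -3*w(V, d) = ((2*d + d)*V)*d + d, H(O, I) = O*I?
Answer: -84575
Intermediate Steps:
H(O, I) = I*O
w(V, d) = -d/3 - V*d**2 (w(V, d) = -(((2*d + d)*V)*d + d)/3 = -(((3*d)*V)*d + d)/3 = -((3*V*d)*d + d)/3 = -(3*V*d**2 + d)/3 = -(d + 3*V*d**2)/3 = -d/3 - V*d**2)
-99 + 49*w(H(6, 2), -12) = -99 + 49*(-1*(-12)*(1/3 + (2*6)*(-12))) = -99 + 49*(-1*(-12)*(1/3 + 12*(-12))) = -99 + 49*(-1*(-12)*(1/3 - 144)) = -99 + 49*(-1*(-12)*(-431/3)) = -99 + 49*(-1724) = -99 - 84476 = -84575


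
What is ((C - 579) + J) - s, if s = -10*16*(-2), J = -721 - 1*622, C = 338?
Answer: -1904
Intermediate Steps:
J = -1343 (J = -721 - 622 = -1343)
s = 320 (s = -160*(-2) = 320)
((C - 579) + J) - s = ((338 - 579) - 1343) - 1*320 = (-241 - 1343) - 320 = -1584 - 320 = -1904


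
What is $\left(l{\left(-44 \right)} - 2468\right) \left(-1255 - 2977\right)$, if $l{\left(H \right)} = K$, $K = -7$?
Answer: $10474200$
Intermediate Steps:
$l{\left(H \right)} = -7$
$\left(l{\left(-44 \right)} - 2468\right) \left(-1255 - 2977\right) = \left(-7 - 2468\right) \left(-1255 - 2977\right) = - 2475 \left(-1255 - 2977\right) = \left(-2475\right) \left(-4232\right) = 10474200$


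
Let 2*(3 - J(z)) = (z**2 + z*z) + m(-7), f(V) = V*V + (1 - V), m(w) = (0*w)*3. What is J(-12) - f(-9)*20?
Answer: -1961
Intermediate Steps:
m(w) = 0 (m(w) = 0*3 = 0)
f(V) = 1 + V**2 - V (f(V) = V**2 + (1 - V) = 1 + V**2 - V)
J(z) = 3 - z**2 (J(z) = 3 - ((z**2 + z*z) + 0)/2 = 3 - ((z**2 + z**2) + 0)/2 = 3 - (2*z**2 + 0)/2 = 3 - z**2)
J(-12) - f(-9)*20 = (3 - 1*(-12)**2) - (1 + (-9)**2 - 1*(-9))*20 = (3 - 1*144) - (1 + 81 + 9)*20 = (3 - 144) - 91*20 = -141 - 1*1820 = -141 - 1820 = -1961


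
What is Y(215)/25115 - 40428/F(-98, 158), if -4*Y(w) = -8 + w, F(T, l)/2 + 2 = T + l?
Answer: -1015355223/2913340 ≈ -348.52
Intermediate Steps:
F(T, l) = -4 + 2*T + 2*l (F(T, l) = -4 + 2*(T + l) = -4 + (2*T + 2*l) = -4 + 2*T + 2*l)
Y(w) = 2 - w/4 (Y(w) = -(-8 + w)/4 = 2 - w/4)
Y(215)/25115 - 40428/F(-98, 158) = (2 - ¼*215)/25115 - 40428/(-4 + 2*(-98) + 2*158) = (2 - 215/4)*(1/25115) - 40428/(-4 - 196 + 316) = -207/4*1/25115 - 40428/116 = -207/100460 - 40428*1/116 = -207/100460 - 10107/29 = -1015355223/2913340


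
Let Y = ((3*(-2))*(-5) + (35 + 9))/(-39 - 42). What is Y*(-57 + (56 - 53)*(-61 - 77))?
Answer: 11618/27 ≈ 430.30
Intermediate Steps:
Y = -74/81 (Y = (-6*(-5) + 44)/(-81) = (30 + 44)*(-1/81) = 74*(-1/81) = -74/81 ≈ -0.91358)
Y*(-57 + (56 - 53)*(-61 - 77)) = -74*(-57 + (56 - 53)*(-61 - 77))/81 = -74*(-57 + 3*(-138))/81 = -74*(-57 - 414)/81 = -74/81*(-471) = 11618/27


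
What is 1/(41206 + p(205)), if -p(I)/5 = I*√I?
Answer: 41206/1482556311 + 1025*√205/1482556311 ≈ 3.7693e-5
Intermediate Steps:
p(I) = -5*I^(3/2) (p(I) = -5*I*√I = -5*I^(3/2))
1/(41206 + p(205)) = 1/(41206 - 1025*√205)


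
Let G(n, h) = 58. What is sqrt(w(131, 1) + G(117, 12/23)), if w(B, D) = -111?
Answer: I*sqrt(53) ≈ 7.2801*I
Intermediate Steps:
sqrt(w(131, 1) + G(117, 12/23)) = sqrt(-111 + 58) = sqrt(-53) = I*sqrt(53)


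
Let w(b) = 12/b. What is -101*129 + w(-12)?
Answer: -13030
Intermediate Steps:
-101*129 + w(-12) = -101*129 + 12/(-12) = -13029 + 12*(-1/12) = -13029 - 1 = -13030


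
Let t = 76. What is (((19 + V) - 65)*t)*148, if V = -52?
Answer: -1102304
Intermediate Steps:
(((19 + V) - 65)*t)*148 = (((19 - 52) - 65)*76)*148 = ((-33 - 65)*76)*148 = -98*76*148 = -7448*148 = -1102304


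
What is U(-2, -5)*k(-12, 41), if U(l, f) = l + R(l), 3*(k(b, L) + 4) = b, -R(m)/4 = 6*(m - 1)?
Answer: -560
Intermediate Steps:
R(m) = 24 - 24*m (R(m) = -24*(m - 1) = -24*(-1 + m) = -4*(-6 + 6*m) = 24 - 24*m)
k(b, L) = -4 + b/3
U(l, f) = 24 - 23*l (U(l, f) = l + (24 - 24*l) = 24 - 23*l)
U(-2, -5)*k(-12, 41) = (24 - 23*(-2))*(-4 + (1/3)*(-12)) = (24 + 46)*(-4 - 4) = 70*(-8) = -560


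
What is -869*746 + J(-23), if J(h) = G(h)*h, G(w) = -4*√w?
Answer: -648274 + 92*I*√23 ≈ -6.4827e+5 + 441.22*I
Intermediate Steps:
J(h) = -4*h^(3/2) (J(h) = (-4*√h)*h = -4*h^(3/2))
-869*746 + J(-23) = -869*746 - (-92)*I*√23 = -648274 - (-92)*I*√23 = -648274 + 92*I*√23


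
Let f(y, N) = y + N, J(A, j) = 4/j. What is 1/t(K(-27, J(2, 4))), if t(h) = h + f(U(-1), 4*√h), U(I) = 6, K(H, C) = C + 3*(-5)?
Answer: -1/36 - I*√14/72 ≈ -0.027778 - 0.051967*I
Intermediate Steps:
K(H, C) = -15 + C (K(H, C) = C - 15 = -15 + C)
f(y, N) = N + y
t(h) = 6 + h + 4*√h (t(h) = h + (4*√h + 6) = h + (6 + 4*√h) = 6 + h + 4*√h)
1/t(K(-27, J(2, 4))) = 1/(6 + (-15 + 4/4) + 4*√(-15 + 4/4)) = 1/(6 + (-15 + 4*(¼)) + 4*√(-15 + 4*(¼))) = 1/(6 + (-15 + 1) + 4*√(-15 + 1)) = 1/(6 - 14 + 4*√(-14)) = 1/(6 - 14 + 4*(I*√14)) = 1/(6 - 14 + 4*I*√14) = 1/(-8 + 4*I*√14)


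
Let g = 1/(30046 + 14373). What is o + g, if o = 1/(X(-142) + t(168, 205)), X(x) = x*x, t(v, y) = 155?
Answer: 64738/902549661 ≈ 7.1728e-5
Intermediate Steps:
X(x) = x²
g = 1/44419 ≈ 2.2513e-5
o = 1/20319 (o = 1/((-142)² + 155) = 1/(20164 + 155) = 1/20319 ≈ 4.9215e-5)
o + g = 1/20319 + 1/44419 = 64738/902549661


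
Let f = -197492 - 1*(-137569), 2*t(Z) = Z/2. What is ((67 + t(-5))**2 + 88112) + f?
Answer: 520193/16 ≈ 32512.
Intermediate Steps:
t(Z) = Z/4 (t(Z) = (Z/2)/2 = Z/4)
f = -59923 (f = -197492 + 137569 = -59923)
((67 + t(-5))**2 + 88112) + f = ((67 + (1/4)*(-5))**2 + 88112) - 59923 = ((67 - 5/4)**2 + 88112) - 59923 = ((263/4)**2 + 88112) - 59923 = (69169/16 + 88112) - 59923 = 1478961/16 - 59923 = 520193/16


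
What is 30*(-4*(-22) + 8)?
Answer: 2880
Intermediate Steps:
30*(-4*(-22) + 8) = 30*(88 + 8) = 30*96 = 2880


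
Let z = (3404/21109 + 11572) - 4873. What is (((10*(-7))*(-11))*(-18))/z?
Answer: -58514148/28282519 ≈ -2.0689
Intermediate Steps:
z = 141412595/21109 (z = (3404*(1/21109) + 11572) - 4873 = (3404/21109 + 11572) - 4873 = 244276752/21109 - 4873 = 141412595/21109 ≈ 6699.2)
(((10*(-7))*(-11))*(-18))/z = (((10*(-7))*(-11))*(-18))/(141412595/21109) = (-70*(-11)*(-18))*(21109/141412595) = (770*(-18))*(21109/141412595) = -13860*21109/141412595 = -58514148/28282519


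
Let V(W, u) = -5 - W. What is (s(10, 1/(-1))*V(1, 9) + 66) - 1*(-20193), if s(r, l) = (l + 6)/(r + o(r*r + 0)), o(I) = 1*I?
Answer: 222846/11 ≈ 20259.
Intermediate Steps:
o(I) = I
s(r, l) = (6 + l)/(r + r²) (s(r, l) = (l + 6)/(r + (r*r + 0)) = (6 + l)/(r + (r² + 0)) = (6 + l)/(r + r²))
(s(10, 1/(-1))*V(1, 9) + 66) - 1*(-20193) = (((6 + 1/(-1))/(10*(1 + 10)))*(-5 - 1*1) + 66) - 1*(-20193) = (((⅒)*(6 + 1*(-1))/11)*(-5 - 1) + 66) + 20193 = (((⅒)*(1/11)*(6 - 1))*(-6) + 66) + 20193 = (((⅒)*(1/11)*5)*(-6) + 66) + 20193 = ((1/22)*(-6) + 66) + 20193 = (-3/11 + 66) + 20193 = 723/11 + 20193 = 222846/11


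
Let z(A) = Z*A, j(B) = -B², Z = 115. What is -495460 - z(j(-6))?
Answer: -491320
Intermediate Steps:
z(A) = 115*A
-495460 - z(j(-6)) = -495460 - 115*(-1*(-6)²) = -495460 - 115*(-1*36) = -495460 - 115*(-36) = -495460 - 1*(-4140) = -495460 + 4140 = -491320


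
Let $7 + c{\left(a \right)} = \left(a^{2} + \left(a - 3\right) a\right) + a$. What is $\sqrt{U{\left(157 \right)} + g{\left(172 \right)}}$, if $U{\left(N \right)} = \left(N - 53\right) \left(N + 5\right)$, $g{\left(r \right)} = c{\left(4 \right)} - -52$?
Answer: $\sqrt{16917} \approx 130.07$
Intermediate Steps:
$c{\left(a \right)} = -7 + a + a^{2} + a \left(-3 + a\right)$ ($c{\left(a \right)} = -7 + \left(\left(a^{2} + \left(a - 3\right) a\right) + a\right) = -7 + \left(\left(a^{2} + \left(-3 + a\right) a\right) + a\right) = -7 + \left(\left(a^{2} + a \left(-3 + a\right)\right) + a\right) = -7 + \left(a + a^{2} + a \left(-3 + a\right)\right) = -7 + a + a^{2} + a \left(-3 + a\right)$)
$g{\left(r \right)} = 69$ ($g{\left(r \right)} = \left(-7 - 8 + 2 \cdot 4^{2}\right) - -52 = \left(-7 - 8 + 2 \cdot 16\right) + 52 = \left(-7 - 8 + 32\right) + 52 = 17 + 52 = 69$)
$U{\left(N \right)} = \left(-53 + N\right) \left(5 + N\right)$
$\sqrt{U{\left(157 \right)} + g{\left(172 \right)}} = \sqrt{\left(-265 + 157^{2} - 7536\right) + 69} = \sqrt{\left(-265 + 24649 - 7536\right) + 69} = \sqrt{16848 + 69} = \sqrt{16917}$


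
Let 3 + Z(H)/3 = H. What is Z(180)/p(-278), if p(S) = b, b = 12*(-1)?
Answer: -177/4 ≈ -44.250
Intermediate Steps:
Z(H) = -9 + 3*H
b = -12
p(S) = -12
Z(180)/p(-278) = (-9 + 3*180)/(-12) = (-9 + 540)*(-1/12) = 531*(-1/12) = -177/4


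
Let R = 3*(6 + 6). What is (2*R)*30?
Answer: 2160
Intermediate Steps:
R = 36 (R = 3*12 = 36)
(2*R)*30 = (2*36)*30 = 72*30 = 2160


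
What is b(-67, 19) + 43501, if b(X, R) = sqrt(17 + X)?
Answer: 43501 + 5*I*sqrt(2) ≈ 43501.0 + 7.0711*I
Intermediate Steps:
b(-67, 19) + 43501 = sqrt(17 - 67) + 43501 = sqrt(-50) + 43501 = 5*I*sqrt(2) + 43501 = 43501 + 5*I*sqrt(2)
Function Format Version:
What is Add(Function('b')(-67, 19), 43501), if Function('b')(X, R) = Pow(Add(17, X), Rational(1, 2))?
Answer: Add(43501, Mul(5, I, Pow(2, Rational(1, 2)))) ≈ Add(43501., Mul(7.0711, I))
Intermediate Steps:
Add(Function('b')(-67, 19), 43501) = Add(Pow(Add(17, -67), Rational(1, 2)), 43501) = Add(Pow(-50, Rational(1, 2)), 43501) = Add(Mul(5, I, Pow(2, Rational(1, 2))), 43501) = Add(43501, Mul(5, I, Pow(2, Rational(1, 2))))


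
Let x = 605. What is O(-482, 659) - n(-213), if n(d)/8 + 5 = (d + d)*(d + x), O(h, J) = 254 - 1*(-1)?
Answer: 1336231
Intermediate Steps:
O(h, J) = 255 (O(h, J) = 254 + 1 = 255)
n(d) = -40 + 16*d*(605 + d) (n(d) = -40 + 8*((d + d)*(d + 605)) = -40 + 8*((2*d)*(605 + d)) = -40 + 8*(2*d*(605 + d)) = -40 + 16*d*(605 + d))
O(-482, 659) - n(-213) = 255 - (-40 + 16*(-213)**2 + 9680*(-213)) = 255 - (-40 + 16*45369 - 2061840) = 255 - (-40 + 725904 - 2061840) = 255 - 1*(-1335976) = 255 + 1335976 = 1336231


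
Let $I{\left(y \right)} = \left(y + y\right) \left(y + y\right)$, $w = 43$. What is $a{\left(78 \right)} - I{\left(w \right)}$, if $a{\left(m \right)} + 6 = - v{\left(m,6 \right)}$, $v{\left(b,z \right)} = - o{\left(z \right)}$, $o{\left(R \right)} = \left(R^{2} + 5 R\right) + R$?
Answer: $-7330$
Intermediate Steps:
$o{\left(R \right)} = R^{2} + 6 R$
$v{\left(b,z \right)} = - z \left(6 + z\right)$
$I{\left(y \right)} = 4 y^{2}$ ($I{\left(y \right)} = 2 y 2 y = 4 y^{2}$)
$a{\left(m \right)} = 66$ ($a{\left(m \right)} = -6 - \left(-1\right) 6 \left(6 + 6\right) = -6 - \left(-1\right) 6 \cdot 12 = -6 - -72 = -6 + 72 = 66$)
$a{\left(78 \right)} - I{\left(w \right)} = 66 - 4 \cdot 43^{2} = 66 - 4 \cdot 1849 = 66 - 7396 = -7330$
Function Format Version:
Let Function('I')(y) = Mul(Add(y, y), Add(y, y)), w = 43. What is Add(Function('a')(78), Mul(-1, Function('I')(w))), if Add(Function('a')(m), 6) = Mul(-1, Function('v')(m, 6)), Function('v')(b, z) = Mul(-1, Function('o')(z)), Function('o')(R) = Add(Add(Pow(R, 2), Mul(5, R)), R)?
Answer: -7330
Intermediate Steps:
Function('o')(R) = Add(Pow(R, 2), Mul(6, R))
Function('v')(b, z) = Mul(-1, z, Add(6, z)) (Function('v')(b, z) = Mul(-1, Mul(z, Add(6, z))) = Mul(-1, z, Add(6, z)))
Function('I')(y) = Mul(4, Pow(y, 2)) (Function('I')(y) = Mul(Mul(2, y), Mul(2, y)) = Mul(4, Pow(y, 2)))
Function('a')(m) = 66 (Function('a')(m) = Add(-6, Mul(-1, Mul(-1, 6, Add(6, 6)))) = Add(-6, Mul(-1, Mul(-1, 6, 12))) = Add(-6, Mul(-1, -72)) = Add(-6, 72) = 66)
Add(Function('a')(78), Mul(-1, Function('I')(w))) = Add(66, Mul(-1, Mul(4, Pow(43, 2)))) = Add(66, Mul(-1, Mul(4, 1849))) = Add(66, Mul(-1, 7396)) = Add(66, -7396) = -7330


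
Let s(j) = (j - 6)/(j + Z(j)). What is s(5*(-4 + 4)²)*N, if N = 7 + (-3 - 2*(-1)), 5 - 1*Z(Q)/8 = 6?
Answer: 9/2 ≈ 4.5000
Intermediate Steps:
Z(Q) = -8 (Z(Q) = 40 - 8*6 = 40 - 48 = -8)
s(j) = (-6 + j)/(-8 + j) (s(j) = (j - 6)/(j - 8) = (-6 + j)/(-8 + j))
N = 6 (N = 7 + (-3 + 2) = 7 - 1 = 6)
s(5*(-4 + 4)²)*N = ((-6 + 5*(-4 + 4)²)/(-8 + 5*(-4 + 4)²))*6 = ((-6 + 5*0²)/(-8 + 5*0²))*6 = ((-6 + 5*0)/(-8 + 5*0))*6 = ((-6 + 0)/(-8 + 0))*6 = (-6/(-8))*6 = -⅛*(-6)*6 = (¾)*6 = 9/2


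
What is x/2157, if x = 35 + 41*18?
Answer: 773/2157 ≈ 0.35837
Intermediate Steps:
x = 773 (x = 35 + 738 = 773)
x/2157 = 773/2157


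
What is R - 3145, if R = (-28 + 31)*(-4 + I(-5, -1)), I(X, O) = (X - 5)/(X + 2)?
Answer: -3147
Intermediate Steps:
I(X, O) = (-5 + X)/(2 + X)
R = -2 (R = (-28 + 31)*(-4 + (-5 - 5)/(2 - 5)) = 3*(-4 - 10/(-3)) = 3*(-4 - 1/3*(-10)) = 3*(-4 + 10/3) = 3*(-2/3) = -2)
R - 3145 = -2 - 3145 = -3147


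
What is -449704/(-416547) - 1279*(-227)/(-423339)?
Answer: 23146633835/58780196811 ≈ 0.39378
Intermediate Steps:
-449704/(-416547) - 1279*(-227)/(-423339) = -449704*(-1/416547) + 290333*(-1/423339) = 449704/416547 - 290333/423339 = 23146633835/58780196811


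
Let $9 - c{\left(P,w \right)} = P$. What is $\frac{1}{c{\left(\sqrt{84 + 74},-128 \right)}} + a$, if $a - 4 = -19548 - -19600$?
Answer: $\frac{4303}{77} - \frac{\sqrt{158}}{77} \approx 55.72$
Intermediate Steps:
$c{\left(P,w \right)} = 9 - P$
$a = 56$ ($a = 4 - -52 = 4 + \left(-19548 + 19600\right) = 4 + 52 = 56$)
$\frac{1}{c{\left(\sqrt{84 + 74},-128 \right)}} + a = \frac{1}{9 - \sqrt{84 + 74}} + 56 = \frac{1}{9 - \sqrt{158}} + 56 = 56 + \frac{1}{9 - \sqrt{158}}$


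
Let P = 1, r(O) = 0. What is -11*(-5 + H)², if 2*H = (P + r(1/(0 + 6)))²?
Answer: -891/4 ≈ -222.75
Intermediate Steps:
H = ½ (H = (1 + 0)²/2 = (½)*1² = (½)*1 = ½ ≈ 0.50000)
-11*(-5 + H)² = -11*(-5 + ½)² = -11*(-9/2)² = -11*81/4 = -891/4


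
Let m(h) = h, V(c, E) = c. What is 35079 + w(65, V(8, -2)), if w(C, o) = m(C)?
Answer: 35144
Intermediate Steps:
w(C, o) = C
35079 + w(65, V(8, -2)) = 35079 + 65 = 35144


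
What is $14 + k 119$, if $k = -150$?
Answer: $-17836$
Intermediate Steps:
$14 + k 119 = 14 - 17850 = -17836$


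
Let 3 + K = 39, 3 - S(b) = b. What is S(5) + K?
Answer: 34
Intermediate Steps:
S(b) = 3 - b
K = 36 (K = -3 + 39 = 36)
S(5) + K = (3 - 1*5) + 36 = (3 - 5) + 36 = -2 + 36 = 34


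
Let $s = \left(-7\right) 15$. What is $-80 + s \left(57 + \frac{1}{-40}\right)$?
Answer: $- \frac{48499}{8} \approx -6062.4$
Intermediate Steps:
$s = -105$
$-80 + s \left(57 + \frac{1}{-40}\right) = -80 - 105 \left(57 + \frac{1}{-40}\right) = -80 - 105 \left(57 - \frac{1}{40}\right) = -80 - \frac{47859}{8} = - \frac{48499}{8}$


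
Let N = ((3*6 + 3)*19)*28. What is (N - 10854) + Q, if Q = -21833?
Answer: -21515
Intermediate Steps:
N = 11172 (N = ((18 + 3)*19)*28 = (21*19)*28 = 399*28 = 11172)
(N - 10854) + Q = (11172 - 10854) - 21833 = 318 - 21833 = -21515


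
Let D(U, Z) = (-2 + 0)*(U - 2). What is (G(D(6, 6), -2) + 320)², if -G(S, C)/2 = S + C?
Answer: 115600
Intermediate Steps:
D(U, Z) = 4 - 2*U (D(U, Z) = -2*(-2 + U) = 4 - 2*U)
G(S, C) = -2*C - 2*S (G(S, C) = -2*(S + C) = -2*(C + S) = -2*C - 2*S)
(G(D(6, 6), -2) + 320)² = ((-2*(-2) - 2*(4 - 2*6)) + 320)² = ((4 - 2*(4 - 12)) + 320)² = ((4 - 2*(-8)) + 320)² = ((4 + 16) + 320)² = (20 + 320)² = 340² = 115600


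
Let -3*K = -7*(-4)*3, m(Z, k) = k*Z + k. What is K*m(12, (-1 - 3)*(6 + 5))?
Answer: 16016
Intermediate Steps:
m(Z, k) = k + Z*k (m(Z, k) = Z*k + k = k + Z*k)
K = -28 (K = -(-7*(-4))*3/3 = -28*3/3 = -⅓*84 = -28)
K*m(12, (-1 - 3)*(6 + 5)) = -28*(-1 - 3)*(6 + 5)*(1 + 12) = -28*(-4*11)*13 = -(-1232)*13 = -28*(-572) = 16016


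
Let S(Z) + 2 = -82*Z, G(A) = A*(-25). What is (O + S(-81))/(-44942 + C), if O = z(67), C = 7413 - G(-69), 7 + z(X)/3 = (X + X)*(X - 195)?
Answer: 44837/39254 ≈ 1.1422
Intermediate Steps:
G(A) = -25*A
z(X) = -21 + 6*X*(-195 + X) (z(X) = -21 + 3*((X + X)*(X - 195)) = -21 + 3*((2*X)*(-195 + X)) = -21 + 3*(2*X*(-195 + X)) = -21 + 6*X*(-195 + X))
C = 5688 (C = 7413 - (-25)*(-69) = 7413 - 1*1725 = 7413 - 1725 = 5688)
O = -51477 (O = -21 - 1170*67 + 6*67² = -21 - 78390 + 6*4489 = -21 - 78390 + 26934 = -51477)
S(Z) = -2 - 82*Z
(O + S(-81))/(-44942 + C) = (-51477 + (-2 - 82*(-81)))/(-44942 + 5688) = (-51477 + (-2 + 6642))/(-39254) = (-51477 + 6640)*(-1/39254) = -44837*(-1/39254) = 44837/39254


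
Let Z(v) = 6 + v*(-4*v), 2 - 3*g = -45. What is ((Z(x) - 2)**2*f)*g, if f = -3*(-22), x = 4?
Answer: 3722400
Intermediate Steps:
g = 47/3 (g = 2/3 - 1/3*(-45) = 2/3 + 15 = 47/3 ≈ 15.667)
Z(v) = 6 - 4*v**2
f = 66
((Z(x) - 2)**2*f)*g = (((6 - 4*4**2) - 2)**2*66)*(47/3) = (((6 - 4*16) - 2)**2*66)*(47/3) = (((6 - 64) - 2)**2*66)*(47/3) = ((-58 - 2)**2*66)*(47/3) = ((-60)**2*66)*(47/3) = (3600*66)*(47/3) = 237600*(47/3) = 3722400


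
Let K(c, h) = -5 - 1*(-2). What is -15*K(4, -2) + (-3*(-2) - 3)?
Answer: 48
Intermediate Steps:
K(c, h) = -3 (K(c, h) = -5 + 2 = -3)
-15*K(4, -2) + (-3*(-2) - 3) = -15*(-3) + (-3*(-2) - 3) = 45 + (6 - 3) = 45 + 3 = 48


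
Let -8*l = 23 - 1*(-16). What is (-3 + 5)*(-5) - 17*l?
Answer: 583/8 ≈ 72.875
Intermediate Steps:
l = -39/8 (l = -(23 - 1*(-16))/8 = -(23 + 16)/8 = -1/8*39 = -39/8 ≈ -4.8750)
(-3 + 5)*(-5) - 17*l = (-3 + 5)*(-5) - 17*(-39/8) = 2*(-5) + 663/8 = -10 + 663/8 = 583/8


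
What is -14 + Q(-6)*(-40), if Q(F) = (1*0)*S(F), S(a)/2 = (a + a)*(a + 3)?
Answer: -14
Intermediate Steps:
S(a) = 4*a*(3 + a) (S(a) = 2*((a + a)*(a + 3)) = 2*((2*a)*(3 + a)) = 2*(2*a*(3 + a)) = 4*a*(3 + a))
Q(F) = 0 (Q(F) = (1*0)*(4*F*(3 + F)) = 0*(4*F*(3 + F)) = 0)
-14 + Q(-6)*(-40) = -14 + 0*(-40) = -14 + 0 = -14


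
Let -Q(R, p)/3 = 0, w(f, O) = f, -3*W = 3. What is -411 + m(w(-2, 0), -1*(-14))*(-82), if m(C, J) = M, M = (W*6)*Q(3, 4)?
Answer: -411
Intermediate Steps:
W = -1 (W = -⅓*3 = -1)
Q(R, p) = 0 (Q(R, p) = -3*0 = 0)
M = 0 (M = -1*6*0 = -6*0 = 0)
m(C, J) = 0
-411 + m(w(-2, 0), -1*(-14))*(-82) = -411 + 0*(-82) = -411 + 0 = -411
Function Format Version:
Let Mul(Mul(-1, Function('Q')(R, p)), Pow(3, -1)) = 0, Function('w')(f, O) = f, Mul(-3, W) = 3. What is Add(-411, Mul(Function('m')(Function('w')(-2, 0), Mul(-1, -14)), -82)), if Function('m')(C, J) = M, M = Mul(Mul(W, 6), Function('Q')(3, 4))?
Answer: -411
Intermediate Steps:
W = -1 (W = Mul(Rational(-1, 3), 3) = -1)
Function('Q')(R, p) = 0 (Function('Q')(R, p) = Mul(-3, 0) = 0)
M = 0 (M = Mul(Mul(-1, 6), 0) = Mul(-6, 0) = 0)
Function('m')(C, J) = 0
Add(-411, Mul(Function('m')(Function('w')(-2, 0), Mul(-1, -14)), -82)) = Add(-411, Mul(0, -82)) = Add(-411, 0) = -411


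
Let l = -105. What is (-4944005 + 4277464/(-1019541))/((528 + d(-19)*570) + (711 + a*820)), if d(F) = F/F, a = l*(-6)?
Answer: -5040620079169/528539230269 ≈ -9.5369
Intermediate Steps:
a = 630 (a = -105*(-6) = 630)
d(F) = 1
(-4944005 + 4277464/(-1019541))/((528 + d(-19)*570) + (711 + a*820)) = (-4944005 + 4277464/(-1019541))/((528 + 1*570) + (711 + 630*820)) = (-4944005 + 4277464*(-1/1019541))/((528 + 570) + (711 + 516600)) = (-4944005 - 4277464/1019541)/(1098 + 517311) = -5040620079169/1019541/518409 = -5040620079169/1019541*1/518409 = -5040620079169/528539230269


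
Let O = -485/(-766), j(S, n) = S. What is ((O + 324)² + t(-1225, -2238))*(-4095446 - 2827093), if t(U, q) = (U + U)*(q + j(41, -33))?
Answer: -22291534039867265979/586756 ≈ -3.7991e+13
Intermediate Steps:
O = 485/766 (O = -485*(-1/766) = 485/766 ≈ 0.63316)
t(U, q) = 2*U*(41 + q) (t(U, q) = (U + U)*(q + 41) = (2*U)*(41 + q) = 2*U*(41 + q))
((O + 324)² + t(-1225, -2238))*(-4095446 - 2827093) = ((485/766 + 324)² + 2*(-1225)*(41 - 2238))*(-4095446 - 2827093) = ((248669/766)² + 2*(-1225)*(-2197))*(-6922539) = (61836271561/586756 + 5382650)*(-6922539) = (3220138454961/586756)*(-6922539) = -22291534039867265979/586756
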